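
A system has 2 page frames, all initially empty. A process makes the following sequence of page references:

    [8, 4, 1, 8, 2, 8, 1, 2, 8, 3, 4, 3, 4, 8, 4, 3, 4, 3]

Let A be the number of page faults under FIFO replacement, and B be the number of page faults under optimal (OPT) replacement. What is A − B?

Under FIFO: F F F F F . F . F F F . . F . F F . → 12 faults.
Under OPT: F F F . F . F . F F F . . F . F . . → 10 faults.
A − B = 12 − 10 = 2.

2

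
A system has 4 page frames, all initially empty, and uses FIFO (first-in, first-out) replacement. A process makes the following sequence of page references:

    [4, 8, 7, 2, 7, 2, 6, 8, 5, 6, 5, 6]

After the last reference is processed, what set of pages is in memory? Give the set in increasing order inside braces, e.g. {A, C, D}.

{2, 5, 6, 7}

4: miss, frames (4)
8: miss, frames (4 8)
7: miss, frames (4 8 7)
2: miss, frames (4 8 7 2)
7: hit
2: hit
6: miss, evict 4, frames (8 7 2 6)
8: hit
5: miss, evict 8, frames (7 2 6 5)
6: hit
5: hit
6: hit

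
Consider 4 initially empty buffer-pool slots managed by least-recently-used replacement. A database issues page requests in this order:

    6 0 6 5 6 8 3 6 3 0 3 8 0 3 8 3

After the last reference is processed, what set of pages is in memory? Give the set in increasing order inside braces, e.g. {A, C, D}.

{0, 3, 6, 8}

6 -> miss, frames {6}
0 -> miss, frames {6,0}
6 -> hit
5 -> miss, frames {0,6,5}
6 -> hit
8 -> miss, frames {0,5,6,8}
3 -> miss, evict 0, frames {5,6,8,3}
6 -> hit
3 -> hit
0 -> miss, evict 5, frames {8,6,3,0}
3 -> hit
8 -> hit
0 -> hit
3 -> hit
8 -> hit
3 -> hit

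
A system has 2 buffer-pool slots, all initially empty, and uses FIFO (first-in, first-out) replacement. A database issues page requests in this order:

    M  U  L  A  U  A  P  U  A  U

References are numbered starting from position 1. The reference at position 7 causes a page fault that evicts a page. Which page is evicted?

pos 1: M -> fault, frames [M]
pos 2: U -> fault, frames [M, U]
pos 3: L -> fault, evict M, frames [U, L]
pos 4: A -> fault, evict U, frames [L, A]
pos 5: U -> fault, evict L, frames [A, U]
pos 6: A -> hit
pos 7: P -> fault, evict A, frames [U, P]
At position 7, page A is evicted.

A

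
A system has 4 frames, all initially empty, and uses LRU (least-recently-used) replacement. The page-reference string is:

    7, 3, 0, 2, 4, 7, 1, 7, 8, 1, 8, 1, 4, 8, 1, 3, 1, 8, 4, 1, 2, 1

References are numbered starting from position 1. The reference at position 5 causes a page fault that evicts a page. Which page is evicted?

pos 1: 7 → fault, frames {7}
pos 2: 3 → fault, frames {7,3}
pos 3: 0 → fault, frames {7,3,0}
pos 4: 2 → fault, frames {7,3,0,2}
pos 5: 4 → fault, evict 7, frames {3,0,2,4}
At position 5, page 7 is evicted.

7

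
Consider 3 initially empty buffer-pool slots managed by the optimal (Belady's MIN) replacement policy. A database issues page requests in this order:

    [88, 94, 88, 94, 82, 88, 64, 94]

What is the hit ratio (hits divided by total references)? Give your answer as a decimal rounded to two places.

0.50

88 → fault, frames [88]
94 → fault, frames [88, 94]
88 → hit
94 → hit
82 → fault, frames [88, 94, 82]
88 → hit
64 → fault, evict 82, frames [88, 94, 64]
94 → hit
Hits: 4 of 8 references → 4/8 = 0.5000.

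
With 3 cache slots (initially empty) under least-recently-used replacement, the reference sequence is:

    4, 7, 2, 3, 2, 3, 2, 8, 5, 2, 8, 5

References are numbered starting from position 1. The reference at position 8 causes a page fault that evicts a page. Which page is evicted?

7

pos 1: 4 -> fault, frames {4}
pos 2: 7 -> fault, frames {4,7}
pos 3: 2 -> fault, frames {4,7,2}
pos 4: 3 -> fault, evict 4, frames {7,2,3}
pos 5: 2 -> hit
pos 6: 3 -> hit
pos 7: 2 -> hit
pos 8: 8 -> fault, evict 7, frames {3,2,8}
At position 8, page 7 is evicted.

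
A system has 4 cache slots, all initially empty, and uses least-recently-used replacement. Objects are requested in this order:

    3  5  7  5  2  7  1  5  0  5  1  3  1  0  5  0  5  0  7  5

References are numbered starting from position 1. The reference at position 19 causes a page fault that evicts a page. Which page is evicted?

3

pos 1: 3 -> miss, frames {3}
pos 2: 5 -> miss, frames {3,5}
pos 3: 7 -> miss, frames {3,5,7}
pos 4: 5 -> hit
pos 5: 2 -> miss, frames {3,7,5,2}
pos 6: 7 -> hit
pos 7: 1 -> miss, evict 3, frames {5,2,7,1}
pos 8: 5 -> hit
pos 9: 0 -> miss, evict 2, frames {7,1,5,0}
pos 10: 5 -> hit
pos 11: 1 -> hit
pos 12: 3 -> miss, evict 7, frames {0,5,1,3}
pos 13: 1 -> hit
pos 14: 0 -> hit
pos 15: 5 -> hit
pos 16: 0 -> hit
pos 17: 5 -> hit
pos 18: 0 -> hit
pos 19: 7 -> miss, evict 3, frames {1,5,0,7}
At position 19, page 3 is evicted.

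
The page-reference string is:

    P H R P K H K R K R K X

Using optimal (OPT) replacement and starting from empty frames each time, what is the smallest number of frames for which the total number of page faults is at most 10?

f=1: 12 faults
f=2: 7 faults
f=3: 5 faults
f=4: 5 faults
f=5: 5 faults
Smallest f with faults ≤ 10 is 2.

2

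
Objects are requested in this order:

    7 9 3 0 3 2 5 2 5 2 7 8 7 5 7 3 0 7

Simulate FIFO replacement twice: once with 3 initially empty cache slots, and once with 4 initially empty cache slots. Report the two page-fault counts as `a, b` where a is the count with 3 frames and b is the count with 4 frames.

3 frames: F F F F . F F . . . F F . . . F F F → 11 faults.
4 frames: F F F F . F F . . . F F . . . F F . → 10 faults.
10 < 11: adding a frame reduced faults, as is typical.

11, 10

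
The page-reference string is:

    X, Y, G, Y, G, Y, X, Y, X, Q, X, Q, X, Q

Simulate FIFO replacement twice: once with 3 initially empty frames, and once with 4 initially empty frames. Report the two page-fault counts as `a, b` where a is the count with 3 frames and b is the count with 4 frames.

3 frames: F F F . . . . . . F F . . . → 5 faults.
4 frames: F F F . . . . . . F . . . . → 4 faults.
4 < 5: adding a frame reduced faults, as is typical.

5, 4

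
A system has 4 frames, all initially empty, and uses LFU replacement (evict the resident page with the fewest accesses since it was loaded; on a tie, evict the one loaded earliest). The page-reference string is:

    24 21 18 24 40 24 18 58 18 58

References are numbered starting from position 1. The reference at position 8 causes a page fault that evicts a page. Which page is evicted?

21

pos 1: 24 -> miss, frames {24}
pos 2: 21 -> miss, frames {24,21}
pos 3: 18 -> miss, frames {24,21,18}
pos 4: 24 -> hit
pos 5: 40 -> miss, frames {24,21,18,40}
pos 6: 24 -> hit
pos 7: 18 -> hit
pos 8: 58 -> miss, evict 21, frames {24,18,40,58}
At position 8, page 21 is evicted.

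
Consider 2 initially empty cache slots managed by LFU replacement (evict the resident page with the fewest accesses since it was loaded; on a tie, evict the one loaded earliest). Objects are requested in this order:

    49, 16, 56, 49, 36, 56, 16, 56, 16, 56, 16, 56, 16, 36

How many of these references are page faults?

49 -> fault, frames (49)
16 -> fault, frames (49 16)
56 -> fault, evict 49, frames (16 56)
49 -> fault, evict 16, frames (56 49)
36 -> fault, evict 56, frames (49 36)
56 -> fault, evict 49, frames (36 56)
16 -> fault, evict 36, frames (56 16)
56 -> hit
16 -> hit
56 -> hit
16 -> hit
56 -> hit
16 -> hit
36 -> fault, evict 56, frames (16 36)
Page faults: 8.

8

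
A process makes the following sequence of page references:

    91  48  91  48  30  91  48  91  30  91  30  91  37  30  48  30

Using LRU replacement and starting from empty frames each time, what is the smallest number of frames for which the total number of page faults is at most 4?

f=1: 16 faults
f=2: 9 faults
f=3: 5 faults
f=4: 4 faults
Smallest f with faults ≤ 4 is 4.

4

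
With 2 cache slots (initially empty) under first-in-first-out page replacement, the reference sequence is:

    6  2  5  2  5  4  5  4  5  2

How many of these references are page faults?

6 -> fault, frames {6}
2 -> fault, frames {6,2}
5 -> fault, evict 6, frames {2,5}
2 -> hit
5 -> hit
4 -> fault, evict 2, frames {5,4}
5 -> hit
4 -> hit
5 -> hit
2 -> fault, evict 5, frames {4,2}
Page faults: 5.

5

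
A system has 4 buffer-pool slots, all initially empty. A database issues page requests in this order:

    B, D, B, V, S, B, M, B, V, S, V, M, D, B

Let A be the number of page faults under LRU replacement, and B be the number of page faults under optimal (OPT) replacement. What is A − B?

1

Under LRU: F F . F F . F . . . . . F F → 7 faults.
Under OPT: F F . F F . F . . . . . F . → 6 faults.
A − B = 7 − 6 = 1.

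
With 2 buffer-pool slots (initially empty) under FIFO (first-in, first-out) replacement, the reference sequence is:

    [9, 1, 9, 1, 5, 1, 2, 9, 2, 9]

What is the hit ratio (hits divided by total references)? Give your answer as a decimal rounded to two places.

0.50

9 -> fault, frames [9]
1 -> fault, frames [9, 1]
9 -> hit
1 -> hit
5 -> fault, evict 9, frames [1, 5]
1 -> hit
2 -> fault, evict 1, frames [5, 2]
9 -> fault, evict 5, frames [2, 9]
2 -> hit
9 -> hit
Hits: 5 of 10 references → 5/10 = 0.5000.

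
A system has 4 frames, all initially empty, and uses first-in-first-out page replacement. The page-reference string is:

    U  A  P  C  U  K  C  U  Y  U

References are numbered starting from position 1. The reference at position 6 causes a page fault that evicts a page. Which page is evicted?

pos 1: U -> fault, frames {U}
pos 2: A -> fault, frames {U,A}
pos 3: P -> fault, frames {U,A,P}
pos 4: C -> fault, frames {U,A,P,C}
pos 5: U -> hit
pos 6: K -> fault, evict U, frames {A,P,C,K}
At position 6, page U is evicted.

U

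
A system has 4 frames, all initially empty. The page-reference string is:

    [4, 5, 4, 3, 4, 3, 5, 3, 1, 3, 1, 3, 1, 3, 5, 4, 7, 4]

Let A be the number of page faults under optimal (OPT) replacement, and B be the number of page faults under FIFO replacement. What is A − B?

Under OPT: F F . F . . . . F . . . . . . . F . → 5 faults.
Under FIFO: F F . F . . . . F . . . . . . . F F → 6 faults.
A − B = 5 − 6 = -1.

-1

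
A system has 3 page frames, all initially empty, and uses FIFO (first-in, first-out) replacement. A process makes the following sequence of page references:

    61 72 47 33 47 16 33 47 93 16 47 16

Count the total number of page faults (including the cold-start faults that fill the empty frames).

7

61: miss, frames [61]
72: miss, frames [61, 72]
47: miss, frames [61, 72, 47]
33: miss, evict 61, frames [72, 47, 33]
47: hit
16: miss, evict 72, frames [47, 33, 16]
33: hit
47: hit
93: miss, evict 47, frames [33, 16, 93]
16: hit
47: miss, evict 33, frames [16, 93, 47]
16: hit
Page faults: 7.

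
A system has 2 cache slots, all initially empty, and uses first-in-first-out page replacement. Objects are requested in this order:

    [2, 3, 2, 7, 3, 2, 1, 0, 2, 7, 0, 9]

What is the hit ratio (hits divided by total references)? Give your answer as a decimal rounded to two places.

0.17

2: miss, frames (2)
3: miss, frames (2 3)
2: hit
7: miss, evict 2, frames (3 7)
3: hit
2: miss, evict 3, frames (7 2)
1: miss, evict 7, frames (2 1)
0: miss, evict 2, frames (1 0)
2: miss, evict 1, frames (0 2)
7: miss, evict 0, frames (2 7)
0: miss, evict 2, frames (7 0)
9: miss, evict 7, frames (0 9)
Hits: 2 of 12 references → 2/12 = 0.1667.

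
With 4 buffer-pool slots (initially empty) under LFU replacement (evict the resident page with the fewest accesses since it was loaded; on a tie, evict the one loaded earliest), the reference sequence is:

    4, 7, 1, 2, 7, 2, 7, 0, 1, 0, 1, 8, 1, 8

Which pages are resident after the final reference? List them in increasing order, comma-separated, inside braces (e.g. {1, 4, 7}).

{0, 1, 7, 8}

4 → miss, frames [4]
7 → miss, frames [4, 7]
1 → miss, frames [4, 7, 1]
2 → miss, frames [4, 7, 1, 2]
7 → hit
2 → hit
7 → hit
0 → miss, evict 4, frames [7, 1, 2, 0]
1 → hit
0 → hit
1 → hit
8 → miss, evict 2, frames [7, 1, 0, 8]
1 → hit
8 → hit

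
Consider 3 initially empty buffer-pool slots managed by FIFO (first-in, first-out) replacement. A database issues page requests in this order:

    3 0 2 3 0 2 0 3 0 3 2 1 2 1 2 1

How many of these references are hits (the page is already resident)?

3 -> miss, frames (3)
0 -> miss, frames (3 0)
2 -> miss, frames (3 0 2)
3 -> hit
0 -> hit
2 -> hit
0 -> hit
3 -> hit
0 -> hit
3 -> hit
2 -> hit
1 -> miss, evict 3, frames (0 2 1)
2 -> hit
1 -> hit
2 -> hit
1 -> hit
Hits: 12.

12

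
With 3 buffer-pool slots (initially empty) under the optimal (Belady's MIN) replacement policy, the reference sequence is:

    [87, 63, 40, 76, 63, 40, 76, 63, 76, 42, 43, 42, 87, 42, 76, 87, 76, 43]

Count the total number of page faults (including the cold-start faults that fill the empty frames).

8

87 → fault, frames [87]
63 → fault, frames [87, 63]
40 → fault, frames [87, 63, 40]
76 → fault, evict 87, frames [63, 40, 76]
63 → hit
40 → hit
76 → hit
63 → hit
76 → hit
42 → fault, evict 40, frames [63, 76, 42]
43 → fault, evict 63, frames [76, 42, 43]
42 → hit
87 → fault, evict 43, frames [76, 42, 87]
42 → hit
76 → hit
87 → hit
76 → hit
43 → fault, evict 87, frames [76, 42, 43]
Page faults: 8.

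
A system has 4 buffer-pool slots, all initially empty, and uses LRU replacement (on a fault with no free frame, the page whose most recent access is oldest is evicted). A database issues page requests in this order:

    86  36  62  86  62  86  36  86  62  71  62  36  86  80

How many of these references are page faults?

5

86: fault, frames [86]
36: fault, frames [86, 36]
62: fault, frames [86, 36, 62]
86: hit
62: hit
86: hit
36: hit
86: hit
62: hit
71: fault, frames [36, 86, 62, 71]
62: hit
36: hit
86: hit
80: fault, evict 71, frames [62, 36, 86, 80]
Page faults: 5.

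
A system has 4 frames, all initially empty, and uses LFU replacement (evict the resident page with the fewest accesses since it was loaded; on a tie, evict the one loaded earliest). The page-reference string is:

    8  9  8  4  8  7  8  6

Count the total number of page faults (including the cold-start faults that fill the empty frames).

8: miss, frames (8)
9: miss, frames (8 9)
8: hit
4: miss, frames (8 9 4)
8: hit
7: miss, frames (8 9 4 7)
8: hit
6: miss, evict 9, frames (8 4 7 6)
Page faults: 5.

5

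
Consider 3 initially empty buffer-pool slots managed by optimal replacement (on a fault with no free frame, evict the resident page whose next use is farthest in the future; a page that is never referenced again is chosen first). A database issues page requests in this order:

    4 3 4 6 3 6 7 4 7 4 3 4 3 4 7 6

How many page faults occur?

5

4 → fault, frames [4]
3 → fault, frames [4, 3]
4 → hit
6 → fault, frames [4, 3, 6]
3 → hit
6 → hit
7 → fault, evict 6, frames [4, 3, 7]
4 → hit
7 → hit
4 → hit
3 → hit
4 → hit
3 → hit
4 → hit
7 → hit
6 → fault, evict 7, frames [4, 3, 6]
Page faults: 5.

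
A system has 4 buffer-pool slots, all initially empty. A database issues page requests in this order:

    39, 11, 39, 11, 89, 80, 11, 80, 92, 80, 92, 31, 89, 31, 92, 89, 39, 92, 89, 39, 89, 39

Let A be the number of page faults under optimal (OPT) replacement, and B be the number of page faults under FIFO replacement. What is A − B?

-2

Under OPT: F F . . F F . . F . . F . . . . . . . . . . → 6 faults.
Under FIFO: F F . . F F . . F . . F . . . . F . F . . . → 8 faults.
A − B = 6 − 8 = -2.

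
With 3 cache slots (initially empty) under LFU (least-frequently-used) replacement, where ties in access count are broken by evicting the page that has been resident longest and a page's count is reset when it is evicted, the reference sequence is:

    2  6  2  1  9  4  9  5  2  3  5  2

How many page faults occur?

2: fault, frames {2}
6: fault, frames {2,6}
2: hit
1: fault, frames {2,6,1}
9: fault, evict 6, frames {2,1,9}
4: fault, evict 1, frames {2,9,4}
9: hit
5: fault, evict 4, frames {2,9,5}
2: hit
3: fault, evict 5, frames {2,9,3}
5: fault, evict 3, frames {2,9,5}
2: hit
Page faults: 8.

8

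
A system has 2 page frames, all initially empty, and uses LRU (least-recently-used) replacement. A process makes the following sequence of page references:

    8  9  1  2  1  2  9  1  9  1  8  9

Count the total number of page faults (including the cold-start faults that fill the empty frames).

8

8 → fault, frames (8)
9 → fault, frames (8 9)
1 → fault, evict 8, frames (9 1)
2 → fault, evict 9, frames (1 2)
1 → hit
2 → hit
9 → fault, evict 1, frames (2 9)
1 → fault, evict 2, frames (9 1)
9 → hit
1 → hit
8 → fault, evict 9, frames (1 8)
9 → fault, evict 1, frames (8 9)
Page faults: 8.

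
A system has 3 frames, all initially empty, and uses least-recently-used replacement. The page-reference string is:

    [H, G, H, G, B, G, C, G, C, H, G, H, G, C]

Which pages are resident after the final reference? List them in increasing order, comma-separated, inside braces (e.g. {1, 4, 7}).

{C, G, H}

H: miss, frames [H]
G: miss, frames [H, G]
H: hit
G: hit
B: miss, frames [H, G, B]
G: hit
C: miss, evict H, frames [B, G, C]
G: hit
C: hit
H: miss, evict B, frames [G, C, H]
G: hit
H: hit
G: hit
C: hit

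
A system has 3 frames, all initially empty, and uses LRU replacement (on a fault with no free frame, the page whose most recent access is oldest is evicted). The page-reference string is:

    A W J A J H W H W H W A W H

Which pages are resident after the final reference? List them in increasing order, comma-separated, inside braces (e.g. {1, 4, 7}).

{A, H, W}

A -> miss, frames {A}
W -> miss, frames {A,W}
J -> miss, frames {A,W,J}
A -> hit
J -> hit
H -> miss, evict W, frames {A,J,H}
W -> miss, evict A, frames {J,H,W}
H -> hit
W -> hit
H -> hit
W -> hit
A -> miss, evict J, frames {H,W,A}
W -> hit
H -> hit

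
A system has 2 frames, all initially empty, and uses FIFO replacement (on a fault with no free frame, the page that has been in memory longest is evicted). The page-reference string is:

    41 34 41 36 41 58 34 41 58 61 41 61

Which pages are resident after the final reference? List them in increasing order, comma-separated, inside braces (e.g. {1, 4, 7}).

41: fault, frames (41)
34: fault, frames (41 34)
41: hit
36: fault, evict 41, frames (34 36)
41: fault, evict 34, frames (36 41)
58: fault, evict 36, frames (41 58)
34: fault, evict 41, frames (58 34)
41: fault, evict 58, frames (34 41)
58: fault, evict 34, frames (41 58)
61: fault, evict 41, frames (58 61)
41: fault, evict 58, frames (61 41)
61: hit

{41, 61}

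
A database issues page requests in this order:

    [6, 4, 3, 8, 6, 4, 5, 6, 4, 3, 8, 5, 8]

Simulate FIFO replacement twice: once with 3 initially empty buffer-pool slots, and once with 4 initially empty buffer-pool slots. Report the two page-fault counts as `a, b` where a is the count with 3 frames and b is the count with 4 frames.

3 frames: F F F F F F F . . F F . . → 9 faults.
4 frames: F F F F . . F F F F F F . → 10 faults.
10 > 9: adding a frame increased faults — Belady's anomaly.

9, 10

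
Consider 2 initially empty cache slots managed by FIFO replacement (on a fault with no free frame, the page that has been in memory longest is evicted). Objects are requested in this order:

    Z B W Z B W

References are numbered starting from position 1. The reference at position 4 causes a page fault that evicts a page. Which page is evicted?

B

pos 1: Z: fault, frames {Z}
pos 2: B: fault, frames {Z,B}
pos 3: W: fault, evict Z, frames {B,W}
pos 4: Z: fault, evict B, frames {W,Z}
At position 4, page B is evicted.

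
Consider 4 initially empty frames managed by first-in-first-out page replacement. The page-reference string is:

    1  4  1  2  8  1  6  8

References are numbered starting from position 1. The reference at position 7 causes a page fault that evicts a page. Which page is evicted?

1

pos 1: 1: fault, frames {1}
pos 2: 4: fault, frames {1,4}
pos 3: 1: hit
pos 4: 2: fault, frames {1,4,2}
pos 5: 8: fault, frames {1,4,2,8}
pos 6: 1: hit
pos 7: 6: fault, evict 1, frames {4,2,8,6}
At position 7, page 1 is evicted.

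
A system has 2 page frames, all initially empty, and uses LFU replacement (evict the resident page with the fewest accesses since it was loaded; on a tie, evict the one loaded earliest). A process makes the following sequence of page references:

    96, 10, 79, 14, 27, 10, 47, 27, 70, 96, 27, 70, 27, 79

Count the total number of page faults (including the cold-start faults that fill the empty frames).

13

96: fault, frames (96)
10: fault, frames (96 10)
79: fault, evict 96, frames (10 79)
14: fault, evict 10, frames (79 14)
27: fault, evict 79, frames (14 27)
10: fault, evict 14, frames (27 10)
47: fault, evict 27, frames (10 47)
27: fault, evict 10, frames (47 27)
70: fault, evict 47, frames (27 70)
96: fault, evict 27, frames (70 96)
27: fault, evict 70, frames (96 27)
70: fault, evict 96, frames (27 70)
27: hit
79: fault, evict 70, frames (27 79)
Page faults: 13.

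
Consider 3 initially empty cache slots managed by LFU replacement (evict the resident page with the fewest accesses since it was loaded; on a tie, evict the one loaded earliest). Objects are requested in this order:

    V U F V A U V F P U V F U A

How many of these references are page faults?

V: miss, frames [V]
U: miss, frames [V, U]
F: miss, frames [V, U, F]
V: hit
A: miss, evict U, frames [V, F, A]
U: miss, evict F, frames [V, A, U]
V: hit
F: miss, evict A, frames [V, U, F]
P: miss, evict U, frames [V, F, P]
U: miss, evict F, frames [V, P, U]
V: hit
F: miss, evict P, frames [V, U, F]
U: hit
A: miss, evict F, frames [V, U, A]
Page faults: 10.

10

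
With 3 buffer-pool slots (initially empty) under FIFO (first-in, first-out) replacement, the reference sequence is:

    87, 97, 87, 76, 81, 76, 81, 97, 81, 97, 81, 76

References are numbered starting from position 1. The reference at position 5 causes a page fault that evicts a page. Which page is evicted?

pos 1: 87 → miss, frames {87}
pos 2: 97 → miss, frames {87,97}
pos 3: 87 → hit
pos 4: 76 → miss, frames {87,97,76}
pos 5: 81 → miss, evict 87, frames {97,76,81}
At position 5, page 87 is evicted.

87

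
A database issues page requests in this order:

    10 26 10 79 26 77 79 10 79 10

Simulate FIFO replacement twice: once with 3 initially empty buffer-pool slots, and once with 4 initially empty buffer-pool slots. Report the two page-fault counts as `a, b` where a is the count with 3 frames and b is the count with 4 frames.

3 frames: F F . F . F . F . . → 5 faults.
4 frames: F F . F . F . . . . → 4 faults.
4 < 5: adding a frame reduced faults, as is typical.

5, 4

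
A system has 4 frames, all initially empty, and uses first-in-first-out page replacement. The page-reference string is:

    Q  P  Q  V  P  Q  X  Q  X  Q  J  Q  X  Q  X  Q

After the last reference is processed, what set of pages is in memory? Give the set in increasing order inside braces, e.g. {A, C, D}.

{J, Q, V, X}

Q -> miss, frames (Q)
P -> miss, frames (Q P)
Q -> hit
V -> miss, frames (Q P V)
P -> hit
Q -> hit
X -> miss, frames (Q P V X)
Q -> hit
X -> hit
Q -> hit
J -> miss, evict Q, frames (P V X J)
Q -> miss, evict P, frames (V X J Q)
X -> hit
Q -> hit
X -> hit
Q -> hit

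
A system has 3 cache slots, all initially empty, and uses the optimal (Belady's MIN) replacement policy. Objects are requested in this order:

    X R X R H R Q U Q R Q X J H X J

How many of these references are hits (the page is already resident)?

8

X -> miss, frames (X)
R -> miss, frames (X R)
X -> hit
R -> hit
H -> miss, frames (X R H)
R -> hit
Q -> miss, evict H, frames (X R Q)
U -> miss, evict X, frames (R Q U)
Q -> hit
R -> hit
Q -> hit
X -> miss, evict U, frames (R Q X)
J -> miss, evict Q, frames (R X J)
H -> miss, evict R, frames (X J H)
X -> hit
J -> hit
Hits: 8.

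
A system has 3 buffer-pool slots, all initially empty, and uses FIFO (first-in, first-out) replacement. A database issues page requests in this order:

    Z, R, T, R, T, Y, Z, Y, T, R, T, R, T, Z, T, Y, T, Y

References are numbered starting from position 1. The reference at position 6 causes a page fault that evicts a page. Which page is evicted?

pos 1: Z: miss, frames {Z}
pos 2: R: miss, frames {Z,R}
pos 3: T: miss, frames {Z,R,T}
pos 4: R: hit
pos 5: T: hit
pos 6: Y: miss, evict Z, frames {R,T,Y}
At position 6, page Z is evicted.

Z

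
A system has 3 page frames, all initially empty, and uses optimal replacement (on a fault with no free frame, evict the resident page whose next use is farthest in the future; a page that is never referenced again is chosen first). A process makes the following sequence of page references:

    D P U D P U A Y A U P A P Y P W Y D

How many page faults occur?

D → fault, frames {D}
P → fault, frames {D,P}
U → fault, frames {D,P,U}
D → hit
P → hit
U → hit
A → fault, evict D, frames {P,U,A}
Y → fault, evict P, frames {U,A,Y}
A → hit
U → hit
P → fault, evict U, frames {A,Y,P}
A → hit
P → hit
Y → hit
P → hit
W → fault, evict P, frames {A,Y,W}
Y → hit
D → fault, evict W, frames {A,Y,D}
Page faults: 8.

8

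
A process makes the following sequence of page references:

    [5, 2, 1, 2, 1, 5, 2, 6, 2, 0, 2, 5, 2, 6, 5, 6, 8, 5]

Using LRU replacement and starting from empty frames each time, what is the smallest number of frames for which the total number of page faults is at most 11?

f=1: 18 faults
f=2: 12 faults
f=3: 8 faults
f=4: 6 faults
f=5: 6 faults
f=6: 6 faults
Smallest f with faults ≤ 11 is 3.

3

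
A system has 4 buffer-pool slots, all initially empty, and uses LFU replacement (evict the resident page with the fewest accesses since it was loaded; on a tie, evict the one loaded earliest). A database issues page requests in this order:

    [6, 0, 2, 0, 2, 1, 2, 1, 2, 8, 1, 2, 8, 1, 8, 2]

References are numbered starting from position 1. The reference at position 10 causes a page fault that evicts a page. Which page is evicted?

6

pos 1: 6: fault, frames (6)
pos 2: 0: fault, frames (6 0)
pos 3: 2: fault, frames (6 0 2)
pos 4: 0: hit
pos 5: 2: hit
pos 6: 1: fault, frames (6 0 2 1)
pos 7: 2: hit
pos 8: 1: hit
pos 9: 2: hit
pos 10: 8: fault, evict 6, frames (0 2 1 8)
At position 10, page 6 is evicted.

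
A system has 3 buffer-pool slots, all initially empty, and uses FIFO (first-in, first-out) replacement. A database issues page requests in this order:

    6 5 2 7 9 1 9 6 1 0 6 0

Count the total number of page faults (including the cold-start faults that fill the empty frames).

8

6 → fault, frames {6}
5 → fault, frames {6,5}
2 → fault, frames {6,5,2}
7 → fault, evict 6, frames {5,2,7}
9 → fault, evict 5, frames {2,7,9}
1 → fault, evict 2, frames {7,9,1}
9 → hit
6 → fault, evict 7, frames {9,1,6}
1 → hit
0 → fault, evict 9, frames {1,6,0}
6 → hit
0 → hit
Page faults: 8.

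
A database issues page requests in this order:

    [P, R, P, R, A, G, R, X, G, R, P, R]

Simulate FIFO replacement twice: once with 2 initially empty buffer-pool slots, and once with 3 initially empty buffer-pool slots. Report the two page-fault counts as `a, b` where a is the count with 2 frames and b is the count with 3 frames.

9, 7

2 frames: F F . . F F F F F F F . → 9 faults.
3 frames: F F . . F F . F . F F . → 7 faults.
7 < 9: adding a frame reduced faults, as is typical.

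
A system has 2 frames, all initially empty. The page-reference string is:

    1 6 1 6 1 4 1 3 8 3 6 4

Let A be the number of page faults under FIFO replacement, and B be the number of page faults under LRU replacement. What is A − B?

Under FIFO: F F . . . F F F F . F F → 8 faults.
Under LRU: F F . . . F . F F . F F → 7 faults.
A − B = 8 − 7 = 1.

1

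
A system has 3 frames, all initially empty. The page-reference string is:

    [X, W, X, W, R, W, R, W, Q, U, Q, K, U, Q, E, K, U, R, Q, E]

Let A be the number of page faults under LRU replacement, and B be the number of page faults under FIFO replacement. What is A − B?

Under LRU: F F . . F . . . F F . F . . F F F F F F → 12 faults.
Under FIFO: F F . . F . . . F F . F . . F . . F F . → 9 faults.
A − B = 12 − 9 = 3.

3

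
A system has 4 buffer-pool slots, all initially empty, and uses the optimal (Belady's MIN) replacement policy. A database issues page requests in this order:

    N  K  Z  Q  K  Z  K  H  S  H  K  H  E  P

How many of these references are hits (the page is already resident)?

N -> fault, frames {N}
K -> fault, frames {N,K}
Z -> fault, frames {N,K,Z}
Q -> fault, frames {N,K,Z,Q}
K -> hit
Z -> hit
K -> hit
H -> fault, evict Q, frames {N,K,Z,H}
S -> fault, evict Z, frames {N,K,H,S}
H -> hit
K -> hit
H -> hit
E -> fault, evict S, frames {N,K,H,E}
P -> fault, evict E, frames {N,K,H,P}
Hits: 6.

6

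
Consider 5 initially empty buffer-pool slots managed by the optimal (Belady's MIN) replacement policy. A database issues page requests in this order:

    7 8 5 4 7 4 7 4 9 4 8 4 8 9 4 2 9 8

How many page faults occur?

6

7: miss, frames (7)
8: miss, frames (7 8)
5: miss, frames (7 8 5)
4: miss, frames (7 8 5 4)
7: hit
4: hit
7: hit
4: hit
9: miss, frames (7 8 5 4 9)
4: hit
8: hit
4: hit
8: hit
9: hit
4: hit
2: miss, evict 4, frames (7 8 5 9 2)
9: hit
8: hit
Page faults: 6.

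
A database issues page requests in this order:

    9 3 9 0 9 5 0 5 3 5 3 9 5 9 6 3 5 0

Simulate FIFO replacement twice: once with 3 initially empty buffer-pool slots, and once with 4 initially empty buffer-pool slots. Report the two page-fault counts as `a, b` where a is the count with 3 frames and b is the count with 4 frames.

3 frames: F F . F . F . . . . . F . . F F F F → 9 faults.
4 frames: F F . F . F . . . . . . . . F . . . → 5 faults.
5 < 9: adding a frame reduced faults, as is typical.

9, 5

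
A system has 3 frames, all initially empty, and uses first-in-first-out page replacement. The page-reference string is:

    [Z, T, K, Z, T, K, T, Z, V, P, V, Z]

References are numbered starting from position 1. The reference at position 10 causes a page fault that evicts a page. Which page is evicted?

pos 1: Z → fault, frames (Z)
pos 2: T → fault, frames (Z T)
pos 3: K → fault, frames (Z T K)
pos 4: Z → hit
pos 5: T → hit
pos 6: K → hit
pos 7: T → hit
pos 8: Z → hit
pos 9: V → fault, evict Z, frames (T K V)
pos 10: P → fault, evict T, frames (K V P)
At position 10, page T is evicted.

T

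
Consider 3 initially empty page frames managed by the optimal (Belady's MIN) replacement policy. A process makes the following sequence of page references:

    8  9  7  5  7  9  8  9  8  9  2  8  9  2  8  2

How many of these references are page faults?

6

8 → fault, frames [8]
9 → fault, frames [8, 9]
7 → fault, frames [8, 9, 7]
5 → fault, evict 8, frames [9, 7, 5]
7 → hit
9 → hit
8 → fault, evict 5, frames [9, 7, 8]
9 → hit
8 → hit
9 → hit
2 → fault, evict 7, frames [9, 8, 2]
8 → hit
9 → hit
2 → hit
8 → hit
2 → hit
Page faults: 6.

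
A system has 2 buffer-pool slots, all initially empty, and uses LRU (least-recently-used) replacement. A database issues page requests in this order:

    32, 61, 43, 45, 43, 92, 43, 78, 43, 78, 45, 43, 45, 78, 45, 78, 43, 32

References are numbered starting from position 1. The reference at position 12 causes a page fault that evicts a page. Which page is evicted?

pos 1: 32 → fault, frames (32)
pos 2: 61 → fault, frames (32 61)
pos 3: 43 → fault, evict 32, frames (61 43)
pos 4: 45 → fault, evict 61, frames (43 45)
pos 5: 43 → hit
pos 6: 92 → fault, evict 45, frames (43 92)
pos 7: 43 → hit
pos 8: 78 → fault, evict 92, frames (43 78)
pos 9: 43 → hit
pos 10: 78 → hit
pos 11: 45 → fault, evict 43, frames (78 45)
pos 12: 43 → fault, evict 78, frames (45 43)
At position 12, page 78 is evicted.

78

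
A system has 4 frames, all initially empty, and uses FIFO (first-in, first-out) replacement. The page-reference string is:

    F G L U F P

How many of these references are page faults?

F → fault, frames (F)
G → fault, frames (F G)
L → fault, frames (F G L)
U → fault, frames (F G L U)
F → hit
P → fault, evict F, frames (G L U P)
Page faults: 5.

5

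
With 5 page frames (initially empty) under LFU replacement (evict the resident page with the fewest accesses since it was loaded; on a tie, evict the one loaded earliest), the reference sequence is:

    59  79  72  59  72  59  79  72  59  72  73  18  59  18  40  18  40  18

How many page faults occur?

6

59: fault, frames {59}
79: fault, frames {59,79}
72: fault, frames {59,79,72}
59: hit
72: hit
59: hit
79: hit
72: hit
59: hit
72: hit
73: fault, frames {59,79,72,73}
18: fault, frames {59,79,72,73,18}
59: hit
18: hit
40: fault, evict 73, frames {59,79,72,18,40}
18: hit
40: hit
18: hit
Page faults: 6.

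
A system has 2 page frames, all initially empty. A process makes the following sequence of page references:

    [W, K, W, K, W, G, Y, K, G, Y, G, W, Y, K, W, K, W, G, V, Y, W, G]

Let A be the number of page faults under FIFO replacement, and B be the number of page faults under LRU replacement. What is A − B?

Under FIFO: F F . . . F F F F F . F . F . . . F F F F F → 14 faults.
Under LRU: F F . . . F F F F F . F F F F . . F F F F F → 16 faults.
A − B = 14 − 16 = -2.

-2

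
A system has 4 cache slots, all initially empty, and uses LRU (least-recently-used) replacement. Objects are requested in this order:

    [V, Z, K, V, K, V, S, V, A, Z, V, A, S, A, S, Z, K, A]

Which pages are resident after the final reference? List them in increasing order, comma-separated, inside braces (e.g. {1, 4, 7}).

V: fault, frames [V]
Z: fault, frames [V, Z]
K: fault, frames [V, Z, K]
V: hit
K: hit
V: hit
S: fault, frames [Z, K, V, S]
V: hit
A: fault, evict Z, frames [K, S, V, A]
Z: fault, evict K, frames [S, V, A, Z]
V: hit
A: hit
S: hit
A: hit
S: hit
Z: hit
K: fault, evict V, frames [A, S, Z, K]
A: hit

{A, K, S, Z}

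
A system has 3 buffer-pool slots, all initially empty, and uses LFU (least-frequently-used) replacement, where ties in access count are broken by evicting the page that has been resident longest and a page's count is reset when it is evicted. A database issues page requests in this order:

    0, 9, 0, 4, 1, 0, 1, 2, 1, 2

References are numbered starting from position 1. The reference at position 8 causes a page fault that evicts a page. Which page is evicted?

pos 1: 0 → fault, frames [0]
pos 2: 9 → fault, frames [0, 9]
pos 3: 0 → hit
pos 4: 4 → fault, frames [0, 9, 4]
pos 5: 1 → fault, evict 9, frames [0, 4, 1]
pos 6: 0 → hit
pos 7: 1 → hit
pos 8: 2 → fault, evict 4, frames [0, 1, 2]
At position 8, page 4 is evicted.

4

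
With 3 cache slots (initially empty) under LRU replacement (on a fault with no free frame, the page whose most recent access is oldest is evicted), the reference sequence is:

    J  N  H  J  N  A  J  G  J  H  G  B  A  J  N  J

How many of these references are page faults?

10

J -> miss, frames {J}
N -> miss, frames {J,N}
H -> miss, frames {J,N,H}
J -> hit
N -> hit
A -> miss, evict H, frames {J,N,A}
J -> hit
G -> miss, evict N, frames {A,J,G}
J -> hit
H -> miss, evict A, frames {G,J,H}
G -> hit
B -> miss, evict J, frames {H,G,B}
A -> miss, evict H, frames {G,B,A}
J -> miss, evict G, frames {B,A,J}
N -> miss, evict B, frames {A,J,N}
J -> hit
Page faults: 10.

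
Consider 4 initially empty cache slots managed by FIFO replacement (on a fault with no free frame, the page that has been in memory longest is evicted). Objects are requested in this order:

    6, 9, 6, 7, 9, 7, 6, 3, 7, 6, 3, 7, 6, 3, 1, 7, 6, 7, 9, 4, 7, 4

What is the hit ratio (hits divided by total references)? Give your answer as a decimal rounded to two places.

0.59

6: fault, frames (6)
9: fault, frames (6 9)
6: hit
7: fault, frames (6 9 7)
9: hit
7: hit
6: hit
3: fault, frames (6 9 7 3)
7: hit
6: hit
3: hit
7: hit
6: hit
3: hit
1: fault, evict 6, frames (9 7 3 1)
7: hit
6: fault, evict 9, frames (7 3 1 6)
7: hit
9: fault, evict 7, frames (3 1 6 9)
4: fault, evict 3, frames (1 6 9 4)
7: fault, evict 1, frames (6 9 4 7)
4: hit
Hits: 13 of 22 references → 13/22 = 0.5909.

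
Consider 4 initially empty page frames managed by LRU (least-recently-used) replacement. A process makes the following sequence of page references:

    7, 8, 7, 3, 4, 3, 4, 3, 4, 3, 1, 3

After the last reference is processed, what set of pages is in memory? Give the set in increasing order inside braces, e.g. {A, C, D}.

{1, 3, 4, 7}

7: miss, frames [7]
8: miss, frames [7, 8]
7: hit
3: miss, frames [8, 7, 3]
4: miss, frames [8, 7, 3, 4]
3: hit
4: hit
3: hit
4: hit
3: hit
1: miss, evict 8, frames [7, 4, 3, 1]
3: hit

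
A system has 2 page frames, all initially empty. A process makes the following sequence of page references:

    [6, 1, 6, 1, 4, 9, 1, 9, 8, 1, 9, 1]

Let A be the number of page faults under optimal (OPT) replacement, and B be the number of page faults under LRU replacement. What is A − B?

Under OPT: F F . . F F . . F . F . → 6 faults.
Under LRU: F F . . F F F . F F F . → 8 faults.
A − B = 6 − 8 = -2.

-2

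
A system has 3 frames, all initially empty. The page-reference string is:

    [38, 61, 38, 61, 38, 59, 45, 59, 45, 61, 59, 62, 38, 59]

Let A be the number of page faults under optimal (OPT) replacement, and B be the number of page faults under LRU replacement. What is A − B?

Under OPT: F F . . . F F . . . . F F . → 6 faults.
Under LRU: F F . . . F F . . F . F F . → 7 faults.
A − B = 6 − 7 = -1.

-1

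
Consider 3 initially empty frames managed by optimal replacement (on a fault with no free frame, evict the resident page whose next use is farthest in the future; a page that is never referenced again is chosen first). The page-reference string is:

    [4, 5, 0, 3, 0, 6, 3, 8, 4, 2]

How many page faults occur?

7

4 -> miss, frames [4]
5 -> miss, frames [4, 5]
0 -> miss, frames [4, 5, 0]
3 -> miss, evict 5, frames [4, 0, 3]
0 -> hit
6 -> miss, evict 0, frames [4, 3, 6]
3 -> hit
8 -> miss, evict 6, frames [4, 3, 8]
4 -> hit
2 -> miss, evict 8, frames [4, 3, 2]
Page faults: 7.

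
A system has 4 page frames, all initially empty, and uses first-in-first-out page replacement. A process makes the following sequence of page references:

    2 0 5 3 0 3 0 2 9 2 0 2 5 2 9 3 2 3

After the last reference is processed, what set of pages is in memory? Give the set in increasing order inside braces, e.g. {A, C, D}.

2 -> fault, frames [2]
0 -> fault, frames [2, 0]
5 -> fault, frames [2, 0, 5]
3 -> fault, frames [2, 0, 5, 3]
0 -> hit
3 -> hit
0 -> hit
2 -> hit
9 -> fault, evict 2, frames [0, 5, 3, 9]
2 -> fault, evict 0, frames [5, 3, 9, 2]
0 -> fault, evict 5, frames [3, 9, 2, 0]
2 -> hit
5 -> fault, evict 3, frames [9, 2, 0, 5]
2 -> hit
9 -> hit
3 -> fault, evict 9, frames [2, 0, 5, 3]
2 -> hit
3 -> hit

{0, 2, 3, 5}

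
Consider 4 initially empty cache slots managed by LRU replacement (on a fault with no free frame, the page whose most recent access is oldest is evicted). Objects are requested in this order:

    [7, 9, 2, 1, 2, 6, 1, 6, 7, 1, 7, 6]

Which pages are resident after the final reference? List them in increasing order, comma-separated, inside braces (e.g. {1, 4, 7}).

7 → fault, frames {7}
9 → fault, frames {7,9}
2 → fault, frames {7,9,2}
1 → fault, frames {7,9,2,1}
2 → hit
6 → fault, evict 7, frames {9,1,2,6}
1 → hit
6 → hit
7 → fault, evict 9, frames {2,1,6,7}
1 → hit
7 → hit
6 → hit

{1, 2, 6, 7}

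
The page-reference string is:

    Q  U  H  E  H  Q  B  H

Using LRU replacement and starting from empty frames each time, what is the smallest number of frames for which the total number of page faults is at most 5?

4

f=1: 8 faults
f=2: 7 faults
f=3: 6 faults
f=4: 5 faults
f=5: 5 faults
Smallest f with faults ≤ 5 is 4.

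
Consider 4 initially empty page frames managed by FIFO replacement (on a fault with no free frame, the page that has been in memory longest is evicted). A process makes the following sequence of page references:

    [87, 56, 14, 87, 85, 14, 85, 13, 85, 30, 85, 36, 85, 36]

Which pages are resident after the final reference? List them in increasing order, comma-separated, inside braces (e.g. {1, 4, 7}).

{13, 30, 36, 85}

87: miss, frames [87]
56: miss, frames [87, 56]
14: miss, frames [87, 56, 14]
87: hit
85: miss, frames [87, 56, 14, 85]
14: hit
85: hit
13: miss, evict 87, frames [56, 14, 85, 13]
85: hit
30: miss, evict 56, frames [14, 85, 13, 30]
85: hit
36: miss, evict 14, frames [85, 13, 30, 36]
85: hit
36: hit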